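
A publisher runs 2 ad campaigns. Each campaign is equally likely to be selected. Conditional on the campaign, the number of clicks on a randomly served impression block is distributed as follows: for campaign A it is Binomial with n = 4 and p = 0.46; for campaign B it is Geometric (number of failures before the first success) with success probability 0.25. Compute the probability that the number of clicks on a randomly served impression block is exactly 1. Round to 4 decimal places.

Conditional on each campaign, P(X = 1): A: 0.289734; B: 0.1875.
By total probability, P(X = 1) = 0.5·0.289734 + 0.5·0.1875 = 0.238617.

0.2386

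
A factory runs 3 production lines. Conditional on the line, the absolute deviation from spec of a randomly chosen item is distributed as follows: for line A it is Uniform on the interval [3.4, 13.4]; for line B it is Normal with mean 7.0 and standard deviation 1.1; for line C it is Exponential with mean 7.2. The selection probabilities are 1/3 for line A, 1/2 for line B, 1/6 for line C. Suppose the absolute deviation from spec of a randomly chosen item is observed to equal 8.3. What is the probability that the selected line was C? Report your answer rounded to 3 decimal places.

Likelihoods f(8.3 | ·): A: 0.1; B: 0.180397; C: 0.0438553.
Posterior ∝ prior × likelihood. Numerator for C: 0.166667·0.0438553 = 0.00730922.
Normalizing constant: 0.333333·0.1 + 0.5·0.180397 + 0.166667·0.0438553 = 0.130841.
P(C | observation) = 0.00730922 / 0.130841 = 0.0558634.

0.056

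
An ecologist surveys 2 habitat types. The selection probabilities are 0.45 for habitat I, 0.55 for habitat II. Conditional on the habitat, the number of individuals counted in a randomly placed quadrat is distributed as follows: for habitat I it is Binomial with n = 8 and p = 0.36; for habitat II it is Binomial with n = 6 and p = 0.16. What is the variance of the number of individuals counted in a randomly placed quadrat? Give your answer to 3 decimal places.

Per component, I: μ=2.88, E[X²]=10.1376; II: μ=0.96, E[X²]=1.728.
E[X] = 0.45·2.88 + 0.55·0.96 = 1.824.
E[X²] = 0.45·10.1376 + 0.55·1.728 = 5.51232.
Var(X) = E[X²] − (E[X])² = 5.51232 − 3.32698 = 2.18534.

2.185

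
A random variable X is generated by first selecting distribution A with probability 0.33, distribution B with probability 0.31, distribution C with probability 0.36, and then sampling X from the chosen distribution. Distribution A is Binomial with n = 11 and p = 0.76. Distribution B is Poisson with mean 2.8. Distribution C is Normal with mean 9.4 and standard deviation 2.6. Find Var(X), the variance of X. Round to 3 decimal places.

12.116

Per component, A: μ=8.36, E[X²]=71.896; B: μ=2.8, E[X²]=10.64; C: μ=9.4, E[X²]=95.12.
E[X] = 0.33·8.36 + 0.31·2.8 + 0.36·9.4 = 7.0108.
E[X²] = 0.33·71.896 + 0.31·10.64 + 0.36·95.12 = 61.2673.
Var(X) = E[X²] − (E[X])² = 61.2673 − 49.1513 = 12.116.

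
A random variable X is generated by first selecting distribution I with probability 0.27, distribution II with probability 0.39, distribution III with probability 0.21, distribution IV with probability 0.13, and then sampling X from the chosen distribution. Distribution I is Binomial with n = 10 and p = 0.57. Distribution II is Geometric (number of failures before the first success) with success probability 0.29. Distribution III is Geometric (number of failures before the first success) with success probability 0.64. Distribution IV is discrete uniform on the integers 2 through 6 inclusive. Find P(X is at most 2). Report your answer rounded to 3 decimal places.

0.482

Conditional on each component, P(X ≤ 2): I: 0.0201696; II: 0.642089; III: 0.953344; IV: 0.2.
By total probability, P(X ≤ 2) = 0.27·0.0201696 + 0.39·0.642089 + 0.21·0.953344 + 0.13·0.2 = 0.482063.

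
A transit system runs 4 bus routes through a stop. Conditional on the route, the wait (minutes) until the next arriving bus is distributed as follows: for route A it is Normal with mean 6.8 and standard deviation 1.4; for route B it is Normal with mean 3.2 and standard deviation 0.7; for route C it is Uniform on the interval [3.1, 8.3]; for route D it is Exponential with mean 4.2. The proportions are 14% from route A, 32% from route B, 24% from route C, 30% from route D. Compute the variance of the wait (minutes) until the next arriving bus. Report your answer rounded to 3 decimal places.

7.907

Per component, A: μ=6.8, E[X²]=48.2; B: μ=3.2, E[X²]=10.73; C: μ=5.7, E[X²]=34.7433; D: μ=4.2, E[X²]=35.28.
E[X] = 0.14·6.8 + 0.32·3.2 + 0.24·5.7 + 0.3·4.2 = 4.604.
E[X²] = 0.14·48.2 + 0.32·10.73 + 0.24·34.7433 + 0.3·35.28 = 29.104.
Var(X) = E[X²] − (E[X])² = 29.104 − 21.1968 = 7.90718.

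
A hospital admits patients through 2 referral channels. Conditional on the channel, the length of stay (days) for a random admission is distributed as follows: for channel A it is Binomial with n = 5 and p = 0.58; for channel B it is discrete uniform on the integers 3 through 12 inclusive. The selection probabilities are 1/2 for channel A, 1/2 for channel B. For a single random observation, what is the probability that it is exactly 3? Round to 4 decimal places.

0.2221

Conditional on each channel, P(X = 3): A: 0.344178; B: 0.1.
By total probability, P(X = 3) = 0.5·0.344178 + 0.5·0.1 = 0.222089.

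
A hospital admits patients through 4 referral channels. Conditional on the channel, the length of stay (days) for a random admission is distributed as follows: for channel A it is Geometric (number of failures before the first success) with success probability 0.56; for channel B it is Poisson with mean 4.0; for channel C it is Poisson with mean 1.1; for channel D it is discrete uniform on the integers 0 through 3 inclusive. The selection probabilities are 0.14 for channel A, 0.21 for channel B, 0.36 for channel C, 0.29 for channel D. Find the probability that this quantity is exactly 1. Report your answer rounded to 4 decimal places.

0.2542

Conditional on each channel, P(X = 1): A: 0.2464; B: 0.0732626; C: 0.366158; D: 0.25.
By total probability, P(X = 1) = 0.14·0.2464 + 0.21·0.0732626 + 0.36·0.366158 + 0.29·0.25 = 0.254198.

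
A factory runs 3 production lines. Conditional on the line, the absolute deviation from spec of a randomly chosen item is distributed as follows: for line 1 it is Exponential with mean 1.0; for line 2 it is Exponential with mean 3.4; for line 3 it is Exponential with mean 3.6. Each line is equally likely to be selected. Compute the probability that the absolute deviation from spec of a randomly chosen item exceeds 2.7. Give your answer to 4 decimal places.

Conditional on each line, P(X > 2.7): 1: 0.0672055; 2: 0.45198; 3: 0.472367.
By total probability, P(X > 2.7) = 0.333333·0.0672055 + 0.333333·0.45198 + 0.333333·0.472367 = 0.330517.

0.3305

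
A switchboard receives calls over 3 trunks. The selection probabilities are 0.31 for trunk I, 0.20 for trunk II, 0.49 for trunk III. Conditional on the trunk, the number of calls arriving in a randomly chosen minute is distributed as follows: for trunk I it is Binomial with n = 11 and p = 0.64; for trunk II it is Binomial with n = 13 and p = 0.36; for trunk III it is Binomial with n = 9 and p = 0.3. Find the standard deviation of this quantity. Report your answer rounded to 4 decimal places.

Per component, I: μ=7.04, E[X²]=52.096; II: μ=4.68, E[X²]=24.8976; III: μ=2.7, E[X²]=9.18.
E[X] = 0.31·7.04 + 0.2·4.68 + 0.49·2.7 = 4.4414.
E[X²] = 0.31·52.096 + 0.2·24.8976 + 0.49·9.18 = 25.6275.
Var(X) = E[X²] − (E[X])² = 25.6275 − 19.726 = 5.90145.
SD(X) = √5.90145 = 2.42929.

2.4293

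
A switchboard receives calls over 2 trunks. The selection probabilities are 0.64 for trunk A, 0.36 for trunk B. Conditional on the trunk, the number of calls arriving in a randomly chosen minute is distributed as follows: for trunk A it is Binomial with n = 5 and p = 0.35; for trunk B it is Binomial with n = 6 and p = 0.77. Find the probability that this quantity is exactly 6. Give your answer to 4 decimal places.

0.0750

Conditional on each trunk, P(X = 6): A: 0; B: 0.208422.
By total probability, P(X = 6) = 0.64·0 + 0.36·0.208422 = 0.0750321.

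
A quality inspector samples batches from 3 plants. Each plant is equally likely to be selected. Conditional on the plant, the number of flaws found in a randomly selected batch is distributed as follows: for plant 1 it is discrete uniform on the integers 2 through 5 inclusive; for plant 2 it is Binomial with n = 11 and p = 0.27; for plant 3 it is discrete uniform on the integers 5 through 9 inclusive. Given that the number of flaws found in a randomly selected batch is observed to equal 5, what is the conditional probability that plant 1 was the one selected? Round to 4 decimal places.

0.4543

Likelihoods P(X=5 | ·): 1: 0.25; 2: 0.100322; 3: 0.2.
Posterior ∝ prior × likelihood. Numerator for 1: 0.333333·0.25 = 0.0833333.
Normalizing constant: 0.333333·0.25 + 0.333333·0.100322 + 0.333333·0.2 = 0.183441.
P(1 | observation) = 0.0833333 / 0.183441 = 0.454279.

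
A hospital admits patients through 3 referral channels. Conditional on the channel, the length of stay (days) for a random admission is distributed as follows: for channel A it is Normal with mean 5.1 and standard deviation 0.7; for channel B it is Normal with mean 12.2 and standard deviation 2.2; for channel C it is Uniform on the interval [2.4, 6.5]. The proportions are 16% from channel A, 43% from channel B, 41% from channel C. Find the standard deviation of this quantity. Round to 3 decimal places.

Per component, A: μ=5.1, E[X²]=26.5; B: μ=12.2, E[X²]=153.68; C: μ=4.45, E[X²]=21.2033.
E[X] = 0.16·5.1 + 0.43·12.2 + 0.41·4.45 = 7.8865.
E[X²] = 0.16·26.5 + 0.43·153.68 + 0.41·21.2033 = 79.0158.
Var(X) = E[X²] − (E[X])² = 79.0158 − 62.1969 = 16.8189.
SD(X) = √16.8189 = 4.10108.

4.101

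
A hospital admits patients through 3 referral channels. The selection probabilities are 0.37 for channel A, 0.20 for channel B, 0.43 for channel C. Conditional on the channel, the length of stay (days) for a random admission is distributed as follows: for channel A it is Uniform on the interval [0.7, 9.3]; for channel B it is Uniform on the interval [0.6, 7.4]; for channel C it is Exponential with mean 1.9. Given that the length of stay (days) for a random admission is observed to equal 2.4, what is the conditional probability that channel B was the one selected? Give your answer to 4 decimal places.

Likelihoods f(2.4 | ·): A: 0.116279; B: 0.147059; C: 0.148821.
Posterior ∝ prior × likelihood. Numerator for B: 0.2·0.147059 = 0.0294118.
Normalizing constant: 0.37·0.116279 + 0.2·0.147059 + 0.43·0.148821 = 0.136428.
P(B | observation) = 0.0294118 / 0.136428 = 0.215585.

0.2156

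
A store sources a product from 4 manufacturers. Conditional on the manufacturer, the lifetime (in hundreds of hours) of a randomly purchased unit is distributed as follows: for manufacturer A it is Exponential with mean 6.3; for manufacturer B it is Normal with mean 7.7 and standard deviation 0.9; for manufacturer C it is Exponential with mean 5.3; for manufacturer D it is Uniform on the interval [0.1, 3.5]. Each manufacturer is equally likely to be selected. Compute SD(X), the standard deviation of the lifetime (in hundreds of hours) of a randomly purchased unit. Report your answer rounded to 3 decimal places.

4.705

Per component, A: μ=6.3, E[X²]=79.38; B: μ=7.7, E[X²]=60.1; C: μ=5.3, E[X²]=56.18; D: μ=1.8, E[X²]=4.20333.
E[X] = 0.25·6.3 + 0.25·7.7 + 0.25·5.3 + 0.25·1.8 = 5.275.
E[X²] = 0.25·79.38 + 0.25·60.1 + 0.25·56.18 + 0.25·4.20333 = 49.9658.
Var(X) = E[X²] − (E[X])² = 49.9658 − 27.8256 = 22.1402.
SD(X) = √22.1402 = 4.70534.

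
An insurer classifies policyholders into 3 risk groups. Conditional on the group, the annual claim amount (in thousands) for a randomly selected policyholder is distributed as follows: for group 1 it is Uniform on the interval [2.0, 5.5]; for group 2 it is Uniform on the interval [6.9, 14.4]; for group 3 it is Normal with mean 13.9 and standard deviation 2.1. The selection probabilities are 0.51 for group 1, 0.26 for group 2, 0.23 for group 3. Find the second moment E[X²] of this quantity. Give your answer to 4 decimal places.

83.8537

For each component E[X²] = Var + (mean)², giving 1: 15.0833; 2: 118.11; 3: 197.62.
Overall E[X²] = 0.51·15.0833 + 0.26·118.11 + 0.23·197.62 = 83.8537.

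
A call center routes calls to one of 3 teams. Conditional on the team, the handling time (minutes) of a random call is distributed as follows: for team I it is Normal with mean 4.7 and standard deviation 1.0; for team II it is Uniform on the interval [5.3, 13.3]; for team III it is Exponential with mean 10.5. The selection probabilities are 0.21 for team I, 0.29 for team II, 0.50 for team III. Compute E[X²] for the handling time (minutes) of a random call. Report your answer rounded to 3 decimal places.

141.728

For each component E[X²] = Var + (mean)², giving I: 23.09; II: 91.8233; III: 220.5.
Overall E[X²] = 0.21·23.09 + 0.29·91.8233 + 0.5·220.5 = 141.728.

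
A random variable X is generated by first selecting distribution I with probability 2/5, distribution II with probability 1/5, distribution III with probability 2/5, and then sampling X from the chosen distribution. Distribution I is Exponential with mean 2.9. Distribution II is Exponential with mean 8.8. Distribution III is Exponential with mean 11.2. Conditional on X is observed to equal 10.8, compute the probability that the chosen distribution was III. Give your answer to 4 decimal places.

0.5768

Likelihoods f(10.8 | ·): I: 0.00832203; II: 0.0333058; III: 0.0340407.
Posterior ∝ prior × likelihood. Numerator for III: 0.4·0.0340407 = 0.0136163.
Normalizing constant: 0.4·0.00832203 + 0.2·0.0333058 + 0.4·0.0340407 = 0.0236062.
P(III | observation) = 0.0136163 / 0.0236062 = 0.576808.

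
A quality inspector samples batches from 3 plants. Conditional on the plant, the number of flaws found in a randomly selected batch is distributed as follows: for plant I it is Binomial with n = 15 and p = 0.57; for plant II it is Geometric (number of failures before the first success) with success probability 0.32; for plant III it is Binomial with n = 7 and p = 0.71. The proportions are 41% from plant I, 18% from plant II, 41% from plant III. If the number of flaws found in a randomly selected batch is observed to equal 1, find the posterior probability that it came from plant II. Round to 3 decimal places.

0.969

Likelihoods P(X=1 | ·): I: 6.3172e-05; II: 0.2176; III: 0.00295627.
Posterior ∝ prior × likelihood. Numerator for II: 0.18·0.2176 = 0.039168.
Normalizing constant: 0.41·6.3172e-05 + 0.18·0.2176 + 0.41·0.00295627 = 0.040406.
P(II | observation) = 0.039168 / 0.040406 = 0.969362.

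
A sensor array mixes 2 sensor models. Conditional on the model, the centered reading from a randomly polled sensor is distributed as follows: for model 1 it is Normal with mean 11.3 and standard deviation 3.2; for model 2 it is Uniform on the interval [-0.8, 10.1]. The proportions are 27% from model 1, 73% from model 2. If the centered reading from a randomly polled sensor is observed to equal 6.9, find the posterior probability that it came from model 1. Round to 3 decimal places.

Likelihoods f(6.9 | ·): 1: 0.0484413; 2: 0.0917431.
Posterior ∝ prior × likelihood. Numerator for 1: 0.27·0.0484413 = 0.0130792.
Normalizing constant: 0.27·0.0484413 + 0.73·0.0917431 = 0.0800516.
P(1 | observation) = 0.0130792 / 0.0800516 = 0.163384.

0.163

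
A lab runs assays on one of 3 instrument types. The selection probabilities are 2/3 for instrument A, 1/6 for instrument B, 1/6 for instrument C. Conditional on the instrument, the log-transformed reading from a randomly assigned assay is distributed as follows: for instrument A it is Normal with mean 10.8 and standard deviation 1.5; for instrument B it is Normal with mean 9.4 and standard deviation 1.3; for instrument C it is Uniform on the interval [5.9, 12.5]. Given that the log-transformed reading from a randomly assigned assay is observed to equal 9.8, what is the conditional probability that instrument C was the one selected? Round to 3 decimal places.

0.117

Likelihoods f(9.8 | ·): A: 0.212965; B: 0.29269; C: 0.151515.
Posterior ∝ prior × likelihood. Numerator for C: 0.166667·0.151515 = 0.0252525.
Normalizing constant: 0.666667·0.212965 + 0.166667·0.29269 + 0.166667·0.151515 = 0.216011.
P(C | observation) = 0.0252525 / 0.216011 = 0.116904.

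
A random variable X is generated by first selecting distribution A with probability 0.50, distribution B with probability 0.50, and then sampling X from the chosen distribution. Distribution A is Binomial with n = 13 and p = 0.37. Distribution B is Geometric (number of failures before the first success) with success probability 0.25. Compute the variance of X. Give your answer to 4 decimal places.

Per component, A: μ=4.81, E[X²]=26.1664; B: μ=3, E[X²]=21.
E[X] = 0.5·4.81 + 0.5·3 = 3.905.
E[X²] = 0.5·26.1664 + 0.5·21 = 23.5832.
Var(X) = E[X²] − (E[X])² = 23.5832 − 15.249 = 8.33418.

8.3342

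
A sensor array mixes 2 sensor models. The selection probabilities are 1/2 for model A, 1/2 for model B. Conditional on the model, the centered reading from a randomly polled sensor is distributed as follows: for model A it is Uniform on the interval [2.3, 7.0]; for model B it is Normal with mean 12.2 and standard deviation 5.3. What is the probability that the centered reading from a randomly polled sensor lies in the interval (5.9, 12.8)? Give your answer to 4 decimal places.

0.3309

Conditional on each model, P(5.9 < X < 12.8): A: 0.234043; B: 0.427784.
By total probability, P(5.9 < X < 12.8) = 0.5·0.234043 + 0.5·0.427784 = 0.330913.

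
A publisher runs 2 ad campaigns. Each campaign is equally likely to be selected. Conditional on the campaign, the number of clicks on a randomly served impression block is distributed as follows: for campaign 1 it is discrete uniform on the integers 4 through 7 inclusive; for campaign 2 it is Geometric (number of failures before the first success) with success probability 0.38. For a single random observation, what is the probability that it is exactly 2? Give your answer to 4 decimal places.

0.0730

Conditional on each campaign, P(X = 2): 1: 0; 2: 0.146072.
By total probability, P(X = 2) = 0.5·0 + 0.5·0.146072 = 0.073036.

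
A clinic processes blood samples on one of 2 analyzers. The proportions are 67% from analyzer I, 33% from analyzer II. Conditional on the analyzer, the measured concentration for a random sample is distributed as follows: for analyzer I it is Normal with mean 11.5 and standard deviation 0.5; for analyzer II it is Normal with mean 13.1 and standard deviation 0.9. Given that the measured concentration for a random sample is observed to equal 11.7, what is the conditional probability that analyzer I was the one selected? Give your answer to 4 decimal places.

Likelihoods f(11.7 | ·): I: 0.73654; II: 0.132198.
Posterior ∝ prior × likelihood. Numerator for I: 0.67·0.73654 = 0.493482.
Normalizing constant: 0.67·0.73654 + 0.33·0.132198 = 0.537107.
P(I | observation) = 0.493482 / 0.537107 = 0.918777.

0.9188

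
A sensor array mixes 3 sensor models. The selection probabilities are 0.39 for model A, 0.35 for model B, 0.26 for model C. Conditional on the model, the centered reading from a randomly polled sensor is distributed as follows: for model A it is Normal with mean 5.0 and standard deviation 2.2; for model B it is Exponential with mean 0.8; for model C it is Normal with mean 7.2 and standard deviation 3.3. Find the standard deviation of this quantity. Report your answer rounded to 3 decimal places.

3.401

Per component, A: μ=5, E[X²]=29.84; B: μ=0.8, E[X²]=1.28; C: μ=7.2, E[X²]=62.73.
E[X] = 0.39·5 + 0.35·0.8 + 0.26·7.2 = 4.102.
E[X²] = 0.39·29.84 + 0.35·1.28 + 0.26·62.73 = 28.3954.
Var(X) = E[X²] − (E[X])² = 28.3954 − 16.8264 = 11.569.
SD(X) = √11.569 = 3.40132.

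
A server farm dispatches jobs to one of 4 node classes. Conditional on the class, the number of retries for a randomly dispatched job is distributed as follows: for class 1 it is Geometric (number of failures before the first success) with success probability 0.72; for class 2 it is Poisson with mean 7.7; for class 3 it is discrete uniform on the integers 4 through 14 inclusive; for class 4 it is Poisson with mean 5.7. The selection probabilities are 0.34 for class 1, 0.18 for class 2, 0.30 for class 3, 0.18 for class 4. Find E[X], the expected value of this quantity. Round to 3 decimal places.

5.244

Component means — 1: 0.388889; 2: 7.7; 3: 9; 4: 5.7.
E[X] = 0.34·0.388889 + 0.18·7.7 + 0.3·9 + 0.18·5.7 = 5.24422.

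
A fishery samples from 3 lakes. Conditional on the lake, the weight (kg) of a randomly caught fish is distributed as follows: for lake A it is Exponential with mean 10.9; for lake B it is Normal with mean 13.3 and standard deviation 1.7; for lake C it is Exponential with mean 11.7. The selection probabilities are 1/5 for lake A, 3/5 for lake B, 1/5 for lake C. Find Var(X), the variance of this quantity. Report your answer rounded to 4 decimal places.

Per component, A: μ=10.9, E[X²]=237.62; B: μ=13.3, E[X²]=179.78; C: μ=11.7, E[X²]=273.78.
E[X] = 0.2·10.9 + 0.6·13.3 + 0.2·11.7 = 12.5.
E[X²] = 0.2·237.62 + 0.6·179.78 + 0.2·273.78 = 210.148.
Var(X) = E[X²] − (E[X])² = 210.148 − 156.25 = 53.898.

53.8980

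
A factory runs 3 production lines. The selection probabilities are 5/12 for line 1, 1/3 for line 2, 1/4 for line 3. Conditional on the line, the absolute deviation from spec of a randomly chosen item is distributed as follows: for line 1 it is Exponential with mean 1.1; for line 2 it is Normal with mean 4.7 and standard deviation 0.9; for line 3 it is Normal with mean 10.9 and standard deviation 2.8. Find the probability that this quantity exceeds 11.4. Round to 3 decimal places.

Conditional on each line, P(X > 11.4): 1: 3.15595e-05; 2: 4.86278e-14; 3: 0.429137.
By total probability, P(X > 11.4) = 0.416667·3.15595e-05 + 0.333333·4.86278e-14 + 0.25·0.429137 = 0.107297.

0.107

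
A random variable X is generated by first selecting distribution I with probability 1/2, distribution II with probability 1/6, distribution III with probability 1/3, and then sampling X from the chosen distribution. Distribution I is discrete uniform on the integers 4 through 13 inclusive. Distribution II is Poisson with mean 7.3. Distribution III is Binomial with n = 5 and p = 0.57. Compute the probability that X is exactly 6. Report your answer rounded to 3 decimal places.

0.074

Conditional on each component, P(X = 6): I: 0.1; II: 0.141989; III: 0.
By total probability, P(X = 6) = 0.5·0.1 + 0.166667·0.141989 + 0.333333·0 = 0.0736648.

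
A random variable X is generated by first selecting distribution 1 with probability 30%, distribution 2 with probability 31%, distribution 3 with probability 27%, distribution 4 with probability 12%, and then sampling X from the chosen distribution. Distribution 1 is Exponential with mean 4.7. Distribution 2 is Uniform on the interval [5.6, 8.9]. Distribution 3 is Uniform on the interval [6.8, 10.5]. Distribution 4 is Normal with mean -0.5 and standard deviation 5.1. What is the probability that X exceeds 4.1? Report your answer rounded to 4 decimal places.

0.7274

Conditional on each component, P(X > 4.1): 1: 0.417972; 2: 1; 3: 1; 4: 0.183539.
By total probability, P(X > 4.1) = 0.3·0.417972 + 0.31·1 + 0.27·1 + 0.12·0.183539 = 0.727416.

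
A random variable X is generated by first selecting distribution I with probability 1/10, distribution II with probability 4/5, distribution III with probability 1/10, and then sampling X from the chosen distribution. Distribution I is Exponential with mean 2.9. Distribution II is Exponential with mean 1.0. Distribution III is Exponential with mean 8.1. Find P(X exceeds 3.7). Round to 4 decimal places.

0.1110

Conditional on each component, P(X > 3.7): I: 0.27919; II: 0.0247235; III: 0.633313.
By total probability, P(X > 3.7) = 0.1·0.27919 + 0.8·0.0247235 + 0.1·0.633313 = 0.111029.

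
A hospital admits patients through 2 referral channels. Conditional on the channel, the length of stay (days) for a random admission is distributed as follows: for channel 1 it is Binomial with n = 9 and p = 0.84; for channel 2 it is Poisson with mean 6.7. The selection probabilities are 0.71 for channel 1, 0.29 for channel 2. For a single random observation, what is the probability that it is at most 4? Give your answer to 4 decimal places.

0.0639

Conditional on each channel, P(X ≤ 4): 1: 0.0074847; 2: 0.202159.
By total probability, P(X ≤ 4) = 0.71·0.0074847 + 0.29·0.202159 = 0.0639403.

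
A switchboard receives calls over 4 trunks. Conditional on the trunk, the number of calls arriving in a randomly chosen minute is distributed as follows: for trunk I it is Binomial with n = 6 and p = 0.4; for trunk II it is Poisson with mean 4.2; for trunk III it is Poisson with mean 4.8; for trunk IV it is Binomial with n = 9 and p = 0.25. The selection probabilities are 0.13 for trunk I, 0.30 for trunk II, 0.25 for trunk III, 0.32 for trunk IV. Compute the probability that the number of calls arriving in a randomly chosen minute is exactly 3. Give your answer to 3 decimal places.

0.204

Conditional on each trunk, P(X = 3): I: 0.27648; II: 0.185165; III: 0.151691; IV: 0.233597.
By total probability, P(X = 3) = 0.13·0.27648 + 0.3·0.185165 + 0.25·0.151691 + 0.32·0.233597 = 0.204166.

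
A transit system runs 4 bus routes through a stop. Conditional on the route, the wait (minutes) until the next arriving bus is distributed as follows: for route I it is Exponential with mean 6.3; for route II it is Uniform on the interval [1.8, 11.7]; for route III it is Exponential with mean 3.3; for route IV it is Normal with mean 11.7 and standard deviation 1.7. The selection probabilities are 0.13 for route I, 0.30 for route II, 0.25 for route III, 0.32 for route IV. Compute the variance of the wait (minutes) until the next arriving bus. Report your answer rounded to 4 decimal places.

21.6604

Per component, I: μ=6.3, E[X²]=79.38; II: μ=6.75, E[X²]=53.73; III: μ=3.3, E[X²]=21.78; IV: μ=11.7, E[X²]=139.78.
E[X] = 0.13·6.3 + 0.3·6.75 + 0.25·3.3 + 0.32·11.7 = 7.413.
E[X²] = 0.13·79.38 + 0.3·53.73 + 0.25·21.78 + 0.32·139.78 = 76.613.
Var(X) = E[X²] − (E[X])² = 76.613 − 54.9526 = 21.6604.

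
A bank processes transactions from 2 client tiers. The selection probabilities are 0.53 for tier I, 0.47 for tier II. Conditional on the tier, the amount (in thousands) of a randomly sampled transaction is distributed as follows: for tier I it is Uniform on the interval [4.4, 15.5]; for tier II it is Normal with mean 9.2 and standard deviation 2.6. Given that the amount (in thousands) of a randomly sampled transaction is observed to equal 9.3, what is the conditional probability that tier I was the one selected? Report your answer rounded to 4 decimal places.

0.3985

Likelihoods f(9.3 | ·): I: 0.0900901; II: 0.153326.
Posterior ∝ prior × likelihood. Numerator for I: 0.53·0.0900901 = 0.0477477.
Normalizing constant: 0.53·0.0900901 + 0.47·0.153326 = 0.119811.
P(I | observation) = 0.0477477 / 0.119811 = 0.398526.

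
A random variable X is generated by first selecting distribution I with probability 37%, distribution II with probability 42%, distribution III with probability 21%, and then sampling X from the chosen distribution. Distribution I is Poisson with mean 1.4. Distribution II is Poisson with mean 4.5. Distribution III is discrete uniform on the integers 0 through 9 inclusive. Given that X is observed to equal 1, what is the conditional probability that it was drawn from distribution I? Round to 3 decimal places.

0.753

Likelihoods P(X=1 | ·): I: 0.345236; II: 0.0499905; III: 0.1.
Posterior ∝ prior × likelihood. Numerator for I: 0.37·0.345236 = 0.127737.
Normalizing constant: 0.37·0.345236 + 0.42·0.0499905 + 0.21·0.1 = 0.169733.
P(I | observation) = 0.127737 / 0.169733 = 0.752576.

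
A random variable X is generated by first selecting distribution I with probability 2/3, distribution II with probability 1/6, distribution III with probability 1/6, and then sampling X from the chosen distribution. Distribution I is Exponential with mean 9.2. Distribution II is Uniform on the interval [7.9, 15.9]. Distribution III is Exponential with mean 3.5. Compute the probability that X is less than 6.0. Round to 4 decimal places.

Conditional on each component, P(X < 6.0): I: 0.479088; II: 0; III: 0.819908.
By total probability, P(X < 6.0) = 0.666667·0.479088 + 0.166667·0 + 0.166667·0.819908 = 0.456043.

0.4560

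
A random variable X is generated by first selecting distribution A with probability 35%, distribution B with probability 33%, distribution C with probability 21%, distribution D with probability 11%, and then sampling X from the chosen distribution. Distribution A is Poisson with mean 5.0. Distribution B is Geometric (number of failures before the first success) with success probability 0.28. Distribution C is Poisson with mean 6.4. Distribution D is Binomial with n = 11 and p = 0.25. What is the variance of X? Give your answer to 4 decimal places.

Per component, A: μ=5, E[X²]=30; B: μ=2.57143, E[X²]=15.7959; C: μ=6.4, E[X²]=47.36; D: μ=2.75, E[X²]=9.625.
E[X] = 0.35·5 + 0.33·2.57143 + 0.21·6.4 + 0.11·2.75 = 4.24507.
E[X²] = 0.35·30 + 0.33·15.7959 + 0.21·47.36 + 0.11·9.625 = 26.717.
Var(X) = E[X²] − (E[X])² = 26.717 − 18.0206 = 8.69637.

8.6964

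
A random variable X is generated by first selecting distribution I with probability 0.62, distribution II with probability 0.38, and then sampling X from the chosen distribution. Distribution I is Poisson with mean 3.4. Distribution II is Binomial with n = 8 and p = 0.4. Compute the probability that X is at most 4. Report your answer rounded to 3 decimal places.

0.775

Conditional on each component, P(X ≤ 4): I: 0.744182; II: 0.82633.
By total probability, P(X ≤ 4) = 0.62·0.744182 + 0.38·0.82633 = 0.775398.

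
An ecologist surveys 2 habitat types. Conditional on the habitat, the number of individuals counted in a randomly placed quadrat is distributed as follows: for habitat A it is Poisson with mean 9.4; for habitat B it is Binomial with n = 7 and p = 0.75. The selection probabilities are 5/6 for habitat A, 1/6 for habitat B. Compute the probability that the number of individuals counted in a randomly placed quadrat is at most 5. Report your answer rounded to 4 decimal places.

Conditional on each habitat, P(X ≤ 5): A: 0.0934707; B: 0.555054.
By total probability, P(X ≤ 5) = 0.833333·0.0934707 + 0.166667·0.555054 = 0.170401.

0.1704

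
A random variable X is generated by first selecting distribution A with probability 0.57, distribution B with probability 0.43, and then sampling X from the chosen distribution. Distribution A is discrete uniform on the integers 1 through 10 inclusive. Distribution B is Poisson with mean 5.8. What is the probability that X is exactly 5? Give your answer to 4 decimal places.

0.1282

Conditional on each component, P(X = 5): A: 0.1; B: 0.165596.
By total probability, P(X = 5) = 0.57·0.1 + 0.43·0.165596 = 0.128206.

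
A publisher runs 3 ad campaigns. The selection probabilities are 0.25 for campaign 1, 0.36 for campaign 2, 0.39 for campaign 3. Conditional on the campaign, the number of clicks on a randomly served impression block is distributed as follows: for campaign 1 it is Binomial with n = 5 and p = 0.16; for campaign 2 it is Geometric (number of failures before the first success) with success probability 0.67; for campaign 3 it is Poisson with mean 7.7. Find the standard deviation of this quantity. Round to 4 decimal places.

Per component, 1: μ=0.8, E[X²]=1.312; 2: μ=0.492537, E[X²]=0.977723; 3: μ=7.7, E[X²]=66.99.
E[X] = 0.25·0.8 + 0.36·0.492537 + 0.39·7.7 = 3.38031.
E[X²] = 0.25·1.312 + 0.36·0.977723 + 0.39·66.99 = 26.8061.
Var(X) = E[X²] − (E[X])² = 26.8061 − 11.4265 = 15.3796.
SD(X) = √15.3796 = 3.92168.

3.9217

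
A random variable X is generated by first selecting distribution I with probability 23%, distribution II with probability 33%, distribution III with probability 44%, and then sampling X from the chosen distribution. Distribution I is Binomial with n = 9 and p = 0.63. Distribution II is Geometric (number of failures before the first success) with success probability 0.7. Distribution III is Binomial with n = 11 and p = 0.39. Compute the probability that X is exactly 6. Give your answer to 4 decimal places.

Conditional on each component, P(X = 6): I: 0.266028; II: 0.0005103; III: 0.137303.
By total probability, P(X = 6) = 0.23·0.266028 + 0.33·0.0005103 + 0.44·0.137303 = 0.121768.

0.1218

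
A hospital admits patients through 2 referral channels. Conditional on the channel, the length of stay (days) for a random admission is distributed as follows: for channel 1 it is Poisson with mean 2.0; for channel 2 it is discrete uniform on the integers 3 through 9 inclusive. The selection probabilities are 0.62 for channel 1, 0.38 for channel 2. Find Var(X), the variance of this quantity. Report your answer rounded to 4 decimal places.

6.5296

Per component, 1: μ=2, E[X²]=6; 2: μ=6, E[X²]=40.
E[X] = 0.62·2 + 0.38·6 = 3.52.
E[X²] = 0.62·6 + 0.38·40 = 18.92.
Var(X) = E[X²] − (E[X])² = 18.92 − 12.3904 = 6.5296.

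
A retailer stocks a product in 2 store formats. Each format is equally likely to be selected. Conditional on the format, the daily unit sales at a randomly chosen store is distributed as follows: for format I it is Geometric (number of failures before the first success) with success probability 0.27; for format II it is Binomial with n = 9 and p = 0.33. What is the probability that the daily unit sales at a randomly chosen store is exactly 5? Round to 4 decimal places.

0.0777

Conditional on each format, P(X = 5): I: 0.0559729; II: 0.0993664.
By total probability, P(X = 5) = 0.5·0.0559729 + 0.5·0.0993664 = 0.0776697.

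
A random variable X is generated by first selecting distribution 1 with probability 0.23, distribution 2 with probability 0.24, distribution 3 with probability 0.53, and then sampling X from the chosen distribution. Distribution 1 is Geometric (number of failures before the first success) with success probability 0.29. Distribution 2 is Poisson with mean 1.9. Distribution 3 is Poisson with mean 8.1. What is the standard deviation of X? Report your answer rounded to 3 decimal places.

Per component, 1: μ=2.44828, E[X²]=14.4364; 2: μ=1.9, E[X²]=5.51; 3: μ=8.1, E[X²]=73.71.
E[X] = 0.23·2.44828 + 0.24·1.9 + 0.53·8.1 = 5.3121.
E[X²] = 0.23·14.4364 + 0.24·5.51 + 0.53·73.71 = 43.7091.
Var(X) = E[X²] − (E[X])² = 43.7091 − 28.2184 = 15.4906.
SD(X) = √15.4906 = 3.93581.

3.936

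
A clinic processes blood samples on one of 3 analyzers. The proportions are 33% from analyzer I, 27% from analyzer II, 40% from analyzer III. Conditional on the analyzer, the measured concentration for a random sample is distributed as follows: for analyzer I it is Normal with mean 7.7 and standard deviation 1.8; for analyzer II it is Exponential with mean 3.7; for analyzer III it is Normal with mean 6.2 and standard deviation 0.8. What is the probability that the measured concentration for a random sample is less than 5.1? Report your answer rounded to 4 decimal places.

0.2603

Conditional on each analyzer, P(X < 5.1): I: 0.074307; II: 0.748013; III: 0.0845657.
By total probability, P(X < 5.1) = 0.33·0.074307 + 0.27·0.748013 + 0.4·0.0845657 = 0.260311.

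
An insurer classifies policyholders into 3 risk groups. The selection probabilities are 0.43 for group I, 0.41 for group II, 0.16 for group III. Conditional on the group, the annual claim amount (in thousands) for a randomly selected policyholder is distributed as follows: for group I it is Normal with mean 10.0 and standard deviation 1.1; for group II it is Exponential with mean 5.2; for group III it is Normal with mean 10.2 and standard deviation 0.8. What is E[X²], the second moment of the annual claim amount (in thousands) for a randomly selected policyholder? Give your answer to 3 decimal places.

For each component E[X²] = Var + (mean)², giving I: 101.21; II: 54.08; III: 104.68.
Overall E[X²] = 0.43·101.21 + 0.41·54.08 + 0.16·104.68 = 82.4419.

82.442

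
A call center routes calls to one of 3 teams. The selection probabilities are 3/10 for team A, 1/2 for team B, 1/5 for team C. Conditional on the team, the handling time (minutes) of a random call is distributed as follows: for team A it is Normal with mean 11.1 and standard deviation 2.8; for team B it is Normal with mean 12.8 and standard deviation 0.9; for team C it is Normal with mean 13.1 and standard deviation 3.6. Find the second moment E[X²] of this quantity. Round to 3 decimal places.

158.554

For each component E[X²] = Var + (mean)², giving A: 131.05; B: 164.65; C: 184.57.
Overall E[X²] = 0.3·131.05 + 0.5·164.65 + 0.2·184.57 = 158.554.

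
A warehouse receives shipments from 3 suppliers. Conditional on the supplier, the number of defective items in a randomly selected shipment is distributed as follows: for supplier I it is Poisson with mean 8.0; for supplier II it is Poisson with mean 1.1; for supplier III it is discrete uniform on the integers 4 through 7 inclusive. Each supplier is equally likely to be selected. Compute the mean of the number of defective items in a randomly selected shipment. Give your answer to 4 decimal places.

Component means — I: 8; II: 1.1; III: 5.5.
E[X] = 0.333333·8 + 0.333333·1.1 + 0.333333·5.5 = 4.86667.

4.8667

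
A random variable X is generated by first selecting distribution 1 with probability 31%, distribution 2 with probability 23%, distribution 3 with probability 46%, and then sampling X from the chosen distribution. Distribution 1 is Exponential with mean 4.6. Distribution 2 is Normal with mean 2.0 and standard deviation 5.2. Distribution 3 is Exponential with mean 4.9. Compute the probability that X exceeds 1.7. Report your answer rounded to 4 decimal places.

0.6597

Conditional on each component, P(X > 1.7): 1: 0.691035; 2: 0.523003; 3: 0.706849.
By total probability, P(X > 1.7) = 0.31·0.691035 + 0.23·0.523003 + 0.46·0.706849 = 0.659662.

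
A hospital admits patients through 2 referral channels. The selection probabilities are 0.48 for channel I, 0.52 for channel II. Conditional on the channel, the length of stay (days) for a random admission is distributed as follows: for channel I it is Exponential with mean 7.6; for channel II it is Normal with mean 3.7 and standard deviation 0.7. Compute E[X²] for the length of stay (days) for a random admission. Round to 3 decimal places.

For each component E[X²] = Var + (mean)², giving I: 115.52; II: 14.18.
Overall E[X²] = 0.48·115.52 + 0.52·14.18 = 62.8232.

62.823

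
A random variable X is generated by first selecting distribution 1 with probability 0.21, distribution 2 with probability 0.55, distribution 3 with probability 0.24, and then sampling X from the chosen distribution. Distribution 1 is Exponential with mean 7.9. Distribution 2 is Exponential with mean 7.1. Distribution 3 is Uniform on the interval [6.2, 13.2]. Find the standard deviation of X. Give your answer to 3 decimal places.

Per component, 1: μ=7.9, E[X²]=124.82; 2: μ=7.1, E[X²]=100.82; 3: μ=9.7, E[X²]=98.1733.
E[X] = 0.21·7.9 + 0.55·7.1 + 0.24·9.7 = 7.892.
E[X²] = 0.21·124.82 + 0.55·100.82 + 0.24·98.1733 = 105.225.
Var(X) = E[X²] − (E[X])² = 105.225 − 62.2837 = 42.9411.
SD(X) = √42.9411 = 6.55295.

6.553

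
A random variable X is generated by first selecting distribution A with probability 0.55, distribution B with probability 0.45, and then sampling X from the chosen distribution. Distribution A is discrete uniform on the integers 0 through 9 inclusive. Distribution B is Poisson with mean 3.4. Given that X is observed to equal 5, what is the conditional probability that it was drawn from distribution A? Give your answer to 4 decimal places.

Likelihoods P(X=5 | ·): A: 0.1; B: 0.126361.
Posterior ∝ prior × likelihood. Numerator for A: 0.55·0.1 = 0.055.
Normalizing constant: 0.55·0.1 + 0.45·0.126361 = 0.111862.
P(A | observation) = 0.055 / 0.111862 = 0.491676.

0.4917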